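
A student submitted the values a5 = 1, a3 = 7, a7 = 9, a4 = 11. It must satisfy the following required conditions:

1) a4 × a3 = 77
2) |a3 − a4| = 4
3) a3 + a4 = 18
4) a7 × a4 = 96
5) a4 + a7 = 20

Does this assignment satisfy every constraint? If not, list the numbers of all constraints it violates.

1) a4 × a3 = 11 × 7 = 77  ✓
2) |7 − 11| = 4  ✓
3) a3 + a4 = 7 + 11 = 18  ✓
4) a7 × a4 = 9 × 11 = 99, not 96  ✗
5) a4 + a7 = 11 + 9 = 20  ✓

Constraint 4 does not hold.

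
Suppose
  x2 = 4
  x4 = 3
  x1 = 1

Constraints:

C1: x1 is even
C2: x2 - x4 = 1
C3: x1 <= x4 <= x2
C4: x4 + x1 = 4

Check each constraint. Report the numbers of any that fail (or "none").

C1: x1 = 1 is odd  false
C2: x2 - x4 = 4 - 3 = 1  true
C3: values 1 <= 3 <= 4  true
C4: x4 + x1 = 3 + 1 = 4  true

The assignment fails constraint 1.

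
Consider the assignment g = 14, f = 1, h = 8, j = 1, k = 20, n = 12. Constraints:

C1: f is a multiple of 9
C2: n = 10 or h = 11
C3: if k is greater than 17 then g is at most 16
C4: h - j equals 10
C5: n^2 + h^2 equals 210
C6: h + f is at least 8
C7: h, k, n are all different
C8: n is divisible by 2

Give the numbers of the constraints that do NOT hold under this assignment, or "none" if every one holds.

No — constraints 1, 2, 4, 5 are not satisfied.

C1: 1 = 9*0 + 1, so 9 does not divide 1 — does not hold.
C2: n = 12 ≠ 10 and h = 8 ≠ 11; both disjuncts false — does not hold.
C3: k = 20 > 17, so we need g ≤ 16; g = 14 ≤ 16 — holds.
C4: h - j = 8 - 1 = 7, not 10 — does not hold.
C5: n^2 + h^2 = 12^2 + 8^2 = 144 + 64 = 208, not 210 — does not hold.
C6: h + f = 8 + 1 = 9; 9 ≥ 8 — holds.
C7: values 8, 20, 12 are pairwise distinct — holds.
C8: 12 / 2 = 6, so 2 divides 12 — holds.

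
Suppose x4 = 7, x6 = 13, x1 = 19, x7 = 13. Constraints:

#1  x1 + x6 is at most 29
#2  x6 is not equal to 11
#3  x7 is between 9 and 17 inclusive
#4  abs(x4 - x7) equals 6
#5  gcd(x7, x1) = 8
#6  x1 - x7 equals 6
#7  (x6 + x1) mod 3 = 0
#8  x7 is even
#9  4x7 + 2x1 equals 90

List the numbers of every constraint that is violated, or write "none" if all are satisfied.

Constraints 1, 5, 7, and 8 are violated.

#1 x1 + x6 = 19 + 13 = 32; 32 > 29, bound 29 not met — fails.
#2 x6 = 13, and 13 ≠ 11 — holds.
#3 x7 = 13 lies in [9, 17] — holds.
#4 abs(7 - 13) = 6 — holds.
#5 gcd(13, 19) = 1, not 8 — fails.
#6 x1 - x7 = 19 - 13 = 6 — holds.
#7 x6 + x1 = 32; 32 mod 3 = 2, not 0 — fails.
#8 x7 = 13 is odd — fails.
#9 4x7 + 2x1 = 4(13) + 2(19) = 90 — holds.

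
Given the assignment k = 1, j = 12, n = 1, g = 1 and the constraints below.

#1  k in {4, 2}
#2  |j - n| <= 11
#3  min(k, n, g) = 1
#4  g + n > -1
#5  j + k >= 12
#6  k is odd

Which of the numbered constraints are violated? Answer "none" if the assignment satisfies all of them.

#1 k = 1 is not in {4, 2} — violated.
#2 |12 - 1| = 11; 11 ≤ 11 — OK.
#3 min(1, 1, 1) = 1 — OK.
#4 g + n = 1 + 1 = 2; 2 > -1 — OK.
#5 j + k = 12 + 1 = 13; 13 ≥ 12 — OK.
#6 k = 1 is odd — OK.

Constraint 1 does not hold.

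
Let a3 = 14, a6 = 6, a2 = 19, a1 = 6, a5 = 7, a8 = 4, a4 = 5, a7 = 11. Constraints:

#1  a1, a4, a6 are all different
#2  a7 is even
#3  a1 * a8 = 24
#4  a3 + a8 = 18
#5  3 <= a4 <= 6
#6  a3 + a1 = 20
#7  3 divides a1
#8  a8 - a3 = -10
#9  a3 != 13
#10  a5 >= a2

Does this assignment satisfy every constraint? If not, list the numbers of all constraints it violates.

#1 a1 = a6 = 6, not all different — does not hold.
#2 a7 = 11 is odd — does not hold.
#3 a1 * a8 = 6 * 4 = 24 — holds.
#4 a3 + a8 = 14 + 4 = 18 — holds.
#5 a4 = 5 lies in [3, 6] — holds.
#6 a3 + a1 = 14 + 6 = 20 — holds.
#7 6 / 3 = 2, so 3 divides 6 — holds.
#8 a8 - a3 = 4 - 14 = -10 — holds.
#9 a3 = 14, and 14 ≠ 13 — holds.
#10 a5 = 7, a2 = 19; 7 < 19 (want ≥) — does not hold.

The assignment fails constraints 1, 2, and 10.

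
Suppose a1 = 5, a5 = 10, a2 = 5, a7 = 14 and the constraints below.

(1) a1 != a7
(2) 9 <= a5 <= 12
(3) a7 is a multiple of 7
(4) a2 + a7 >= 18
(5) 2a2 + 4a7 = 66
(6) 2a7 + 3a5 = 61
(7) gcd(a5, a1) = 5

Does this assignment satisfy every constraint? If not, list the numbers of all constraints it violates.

(1) a1 = 5, a7 = 14; distinct  yes
(2) a5 = 10 lies in [9, 12]  yes
(3) 14 / 7 = 2, so 7 divides 14  yes
(4) a2 + a7 = 5 + 14 = 19; 19 ≥ 18  yes
(5) 2a2 + 4a7 = 2(5) + 4(14) = 66  yes
(6) 2a7 + 3a5 = 2(14) + 3(10) = 58, not 61  no
(7) gcd(10, 5) = 5  yes

Constraint 6 does not hold.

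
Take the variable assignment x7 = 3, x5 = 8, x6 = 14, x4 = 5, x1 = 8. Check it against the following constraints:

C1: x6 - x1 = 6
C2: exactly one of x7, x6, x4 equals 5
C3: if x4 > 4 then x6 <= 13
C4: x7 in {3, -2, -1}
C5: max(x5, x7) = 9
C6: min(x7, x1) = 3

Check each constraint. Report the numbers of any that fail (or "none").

C1: x6 - x1 = 14 - 8 = 6  ✓
C2: x7=3, x6=14, x4=5; 1 of them equals 5  ✓
C3: x4 = 5 > 4, so we need x6 ≤ 13; but x6 = 14 > 13  ✗
C4: x7 = 3 is in {3, -2, -1}  ✓
C5: max(8, 3) = 8, not 9  ✗
C6: min(3, 8) = 3  ✓

Constraints 3 and 5 do not hold.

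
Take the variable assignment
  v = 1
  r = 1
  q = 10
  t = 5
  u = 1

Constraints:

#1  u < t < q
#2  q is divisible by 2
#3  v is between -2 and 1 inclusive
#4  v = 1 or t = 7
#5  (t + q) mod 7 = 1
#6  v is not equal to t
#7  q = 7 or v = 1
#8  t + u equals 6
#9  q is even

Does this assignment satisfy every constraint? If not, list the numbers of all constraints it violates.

#1 values 1 < 5 < 10  OK
#2 10 / 2 = 5, so 2 divides 10  OK
#3 v = 1 lies in [-2, 1]  OK
#4 v = 1 = 1 (first disjunct)  OK
#5 t + q = 15; 15 mod 7 = 1  OK
#6 v = 1, t = 5; distinct  OK
#7 q = 10 ≠ 7, but v = 1 = 1 (second disjunct)  OK
#8 t + u = 5 + 1 = 6  OK
#9 q = 10 is even  OK

No violations.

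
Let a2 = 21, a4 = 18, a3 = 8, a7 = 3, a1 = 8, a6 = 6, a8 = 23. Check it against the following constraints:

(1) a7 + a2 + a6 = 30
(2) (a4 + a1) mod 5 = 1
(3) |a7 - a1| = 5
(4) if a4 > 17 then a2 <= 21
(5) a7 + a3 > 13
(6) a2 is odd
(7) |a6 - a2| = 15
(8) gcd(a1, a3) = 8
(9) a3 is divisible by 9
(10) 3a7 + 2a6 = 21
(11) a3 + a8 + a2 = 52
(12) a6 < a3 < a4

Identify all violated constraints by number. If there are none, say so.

(1) a7 + a2 + a6 = 3 + 21 + 6 = 30 — satisfied.
(2) a4 + a1 = 26; 26 mod 5 = 1 — satisfied.
(3) |3 - 8| = 5 — satisfied.
(4) a4 = 18 > 17, so we need a2 ≤ 21; a2 = 21 ≤ 21 — satisfied.
(5) a7 + a3 = 3 + 8 = 11; 11 ≤ 13, bound 13 not met — violated.
(6) a2 = 21 is odd — satisfied.
(7) |6 - 21| = 15 — satisfied.
(8) gcd(8, 8) = 8 — satisfied.
(9) 8 = 9*0 + 8, so 9 does not divide 8 — violated.
(10) 3a7 + 2a6 = 3(3) + 2(6) = 21 — satisfied.
(11) a3 + a8 + a2 = 8 + 23 + 21 = 52 — satisfied.
(12) values 6 < 8 < 18 — satisfied.

No — constraints 5, 9 are not satisfied.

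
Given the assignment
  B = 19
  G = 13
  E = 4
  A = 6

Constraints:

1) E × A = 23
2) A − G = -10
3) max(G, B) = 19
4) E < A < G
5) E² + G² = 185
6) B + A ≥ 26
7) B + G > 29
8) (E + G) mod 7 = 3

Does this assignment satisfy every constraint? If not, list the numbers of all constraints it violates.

1) E × A = 4 × 6 = 24, not 23  fails
2) A − G = 6 − 13 = -7, not -10  fails
3) max(13, 19) = 19  holds
4) values 4 < 6 < 13  holds
5) E² + G² = 4² + 13² = 16 + 169 = 185  holds
6) B + A = 19 + 6 = 25; 25 < 26, bound 26 not met  fails
7) B + G = 19 + 13 = 32; 32 > 29  holds
8) E + G = 17; 17 mod 7 = 3  holds

Constraints 1, 2, and 6 do not hold.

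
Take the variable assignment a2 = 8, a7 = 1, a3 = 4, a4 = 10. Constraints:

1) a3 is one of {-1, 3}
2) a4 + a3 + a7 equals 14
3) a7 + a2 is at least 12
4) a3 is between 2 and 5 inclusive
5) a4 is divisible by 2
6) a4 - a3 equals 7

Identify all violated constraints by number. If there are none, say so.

1) a3 = 4 is not in {-1, 3} — violated.
2) a4 + a3 + a7 = 10 + 4 + 1 = 15, not 14 — violated.
3) a7 + a2 = 1 + 8 = 9; 9 < 12, bound 12 not met — violated.
4) a3 = 4 lies in [2, 5] — satisfied.
5) 10 / 2 = 5, so 2 divides 10 — satisfied.
6) a4 - a3 = 10 - 4 = 6, not 7 — violated.

No — constraints 1, 2, 3, 6 are not satisfied.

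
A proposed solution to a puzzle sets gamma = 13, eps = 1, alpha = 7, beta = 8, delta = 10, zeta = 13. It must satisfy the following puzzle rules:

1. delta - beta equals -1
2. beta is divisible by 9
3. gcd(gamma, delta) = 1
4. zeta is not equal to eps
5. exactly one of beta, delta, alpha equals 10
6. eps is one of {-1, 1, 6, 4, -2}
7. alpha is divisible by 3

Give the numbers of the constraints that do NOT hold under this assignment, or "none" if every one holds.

Constraints 1, 2, and 7 do not hold.

1. delta - beta = 10 - 8 = 2, not -1  ✘
2. 8 = 9*0 + 8, so 9 does not divide 8  ✘
3. gcd(13, 10) = 1  ✔
4. zeta = 13, eps = 1; distinct  ✔
5. beta=8, delta=10, alpha=7; 1 of them equals 10  ✔
6. eps = 1 is in {-1, 1, 6, 4, -2}  ✔
7. 7 = 3*2 + 1, so 3 does not divide 7  ✘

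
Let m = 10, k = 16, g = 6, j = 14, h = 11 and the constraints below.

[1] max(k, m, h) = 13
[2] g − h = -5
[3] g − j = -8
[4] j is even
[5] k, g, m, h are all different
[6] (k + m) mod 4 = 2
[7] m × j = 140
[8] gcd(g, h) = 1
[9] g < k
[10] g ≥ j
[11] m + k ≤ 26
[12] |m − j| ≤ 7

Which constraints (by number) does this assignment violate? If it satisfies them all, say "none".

[1] max(16, 10, 11) = 16, not 13 — violated.
[2] g − h = 6 − 11 = -5 — OK.
[3] g − j = 6 − 14 = -8 — OK.
[4] j = 14 is even — OK.
[5] values 16, 6, 10, 11 are pairwise distinct — OK.
[6] k + m = 26; 26 mod 4 = 2 — OK.
[7] m × j = 10 × 14 = 140 — OK.
[8] gcd(6, 11) = 1 — OK.
[9] g = 6, k = 16; 6 < 16 — OK.
[10] g = 6, j = 14; 6 < 14 (want ≥) — violated.
[11] m + k = 10 + 16 = 26; 26 ≤ 26 — OK.
[12] |10 − 14| = 4; 4 ≤ 7 — OK.

Constraints 1 and 10 do not hold.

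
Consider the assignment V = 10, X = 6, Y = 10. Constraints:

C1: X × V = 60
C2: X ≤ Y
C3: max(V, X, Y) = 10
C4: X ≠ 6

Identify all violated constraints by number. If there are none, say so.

C1: X × V = 6 × 10 = 60  true
C2: X = 6, Y = 10; 6 ≤ 10  true
C3: max(10, 6, 10) = 10  true
C4: X = 6, but 6 is required to differ  false

The assignment fails constraint 4.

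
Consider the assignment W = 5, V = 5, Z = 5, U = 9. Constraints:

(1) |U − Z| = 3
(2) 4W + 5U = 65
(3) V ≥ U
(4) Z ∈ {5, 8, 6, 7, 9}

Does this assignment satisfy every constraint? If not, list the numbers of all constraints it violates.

(1) |9 − 5| = 4, not 3  fails
(2) 4W + 5U = 4(5) + 5(9) = 65  holds
(3) V = 5, U = 9; 5 < 9 (want ≥)  fails
(4) Z = 5 is in {5, 8, 6, 7, 9}  holds

Violated: 1, 3.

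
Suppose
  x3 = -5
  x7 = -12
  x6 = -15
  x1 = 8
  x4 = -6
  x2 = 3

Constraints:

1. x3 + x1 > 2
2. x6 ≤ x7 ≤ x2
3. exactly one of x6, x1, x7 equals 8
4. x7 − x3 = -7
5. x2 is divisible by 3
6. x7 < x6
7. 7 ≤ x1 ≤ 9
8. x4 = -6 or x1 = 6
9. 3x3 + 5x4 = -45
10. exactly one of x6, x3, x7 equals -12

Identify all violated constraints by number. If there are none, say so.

Constraint 6 is violated.

1. x3 + x1 = -5 + 8 = 3; 3 > 2  holds
2. values -15 ≤ -12 ≤ 3  holds
3. x6=-15, x1=8, x7=-12; 1 of them equals 8  holds
4. x7 − x3 = -12 − (-5) = -7  holds
5. 3 / 3 = 1, so 3 divides 3  holds
6. x7 = -12, x6 = -15; -12 ≥ -15 (want <)  fails
7. x1 = 8 lies in [7, 9]  holds
8. x4 = -6 = -6 (first disjunct)  holds
9. 3x3 + 5x4 = 3(-5) + 5(-6) = -45  holds
10. x6=-15, x3=-5, x7=-12; 1 of them equals -12  holds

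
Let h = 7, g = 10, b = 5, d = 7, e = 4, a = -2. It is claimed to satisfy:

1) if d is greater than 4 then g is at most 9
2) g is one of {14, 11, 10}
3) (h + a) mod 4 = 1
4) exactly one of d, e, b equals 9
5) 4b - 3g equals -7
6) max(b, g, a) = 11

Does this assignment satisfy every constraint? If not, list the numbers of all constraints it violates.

1) d = 7 > 4, so we need g ≤ 9; but g = 10 > 9  false
2) g = 10 is in {14, 11, 10}  true
3) h + a = 5; 5 mod 4 = 1  true
4) d=7, e=4, b=5; 0 of them equal 9, not exactly one  false
5) 4b - 3g = 4(5) - 3(10) = -10, not -7  false
6) max(5, 10, -2) = 10, not 11  false

Violated: 1, 4, 5, and 6.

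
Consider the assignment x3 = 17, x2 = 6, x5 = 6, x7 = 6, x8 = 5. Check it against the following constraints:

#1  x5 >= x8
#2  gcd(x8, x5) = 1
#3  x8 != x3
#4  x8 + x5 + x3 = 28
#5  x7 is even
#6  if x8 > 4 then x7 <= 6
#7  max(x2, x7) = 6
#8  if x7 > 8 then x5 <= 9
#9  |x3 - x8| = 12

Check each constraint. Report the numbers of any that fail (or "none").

#1 x5 = 6, x8 = 5; 6 ≥ 5 — holds.
#2 gcd(5, 6) = 1 — holds.
#3 x8 = 5, x3 = 17; distinct — holds.
#4 x8 + x5 + x3 = 5 + 6 + 17 = 28 — holds.
#5 x7 = 6 is even — holds.
#6 x8 = 5 > 4, so we need x7 ≤ 6; x7 = 6 ≤ 6 — holds.
#7 max(6, 6) = 6 — holds.
#8 x7 = 6, not > 8; antecedent false, conditional vacuously true — holds.
#9 |17 - 5| = 12 — holds.

Yes — all constraints hold.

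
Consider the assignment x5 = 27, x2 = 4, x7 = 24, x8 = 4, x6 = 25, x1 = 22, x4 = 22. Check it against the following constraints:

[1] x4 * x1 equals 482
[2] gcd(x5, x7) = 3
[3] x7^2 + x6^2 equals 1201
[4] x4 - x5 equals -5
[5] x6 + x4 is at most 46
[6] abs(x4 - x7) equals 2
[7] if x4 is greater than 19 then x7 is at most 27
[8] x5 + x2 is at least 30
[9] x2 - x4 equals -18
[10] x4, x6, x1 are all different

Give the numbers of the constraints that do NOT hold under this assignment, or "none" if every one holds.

Violated: 1, 5, and 10.

[1] x4 * x1 = 22 * 22 = 484, not 482 — violated.
[2] gcd(27, 24) = 3 — satisfied.
[3] x7^2 + x6^2 = 24^2 + 25^2 = 576 + 625 = 1201 — satisfied.
[4] x4 - x5 = 22 - 27 = -5 — satisfied.
[5] x6 + x4 = 25 + 22 = 47; 47 > 46, bound 46 not met — violated.
[6] abs(22 - 24) = 2 — satisfied.
[7] x4 = 22 > 19, so we need x7 ≤ 27; x7 = 24 ≤ 27 — satisfied.
[8] x5 + x2 = 27 + 4 = 31; 31 ≥ 30 — satisfied.
[9] x2 - x4 = 4 - 22 = -18 — satisfied.
[10] x4 = x1 = 22, not all different — violated.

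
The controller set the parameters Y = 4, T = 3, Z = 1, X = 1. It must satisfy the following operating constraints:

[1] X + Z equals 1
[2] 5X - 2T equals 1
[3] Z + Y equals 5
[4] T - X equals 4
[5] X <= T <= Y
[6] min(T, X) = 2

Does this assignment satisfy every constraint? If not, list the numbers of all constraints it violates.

No — constraints 1, 2, 4, and 6 are not satisfied.

[1] X + Z = 1 + 1 = 2, not 1  fails
[2] 5X - 2T = 5(1) - 2(3) = -1, not 1  fails
[3] Z + Y = 1 + 4 = 5  holds
[4] T - X = 3 - 1 = 2, not 4  fails
[5] values 1 <= 3 <= 4  holds
[6] min(3, 1) = 1, not 2  fails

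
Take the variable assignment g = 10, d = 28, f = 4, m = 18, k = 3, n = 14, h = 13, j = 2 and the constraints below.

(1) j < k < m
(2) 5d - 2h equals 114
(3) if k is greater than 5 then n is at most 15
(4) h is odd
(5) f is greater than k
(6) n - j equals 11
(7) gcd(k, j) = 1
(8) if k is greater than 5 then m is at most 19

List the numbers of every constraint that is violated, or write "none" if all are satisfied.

Constraint 6 does not hold.

(1) values 2 < 3 < 18  ✔
(2) 5d - 2h = 5(28) - 2(13) = 114  ✔
(3) k = 3, not > 5; antecedent false, conditional vacuously true  ✔
(4) h = 13 is odd  ✔
(5) f = 4, k = 3; 4 > 3  ✔
(6) n - j = 14 - 2 = 12, not 11  ✘
(7) gcd(3, 2) = 1  ✔
(8) k = 3, not > 5; antecedent false, conditional vacuously true  ✔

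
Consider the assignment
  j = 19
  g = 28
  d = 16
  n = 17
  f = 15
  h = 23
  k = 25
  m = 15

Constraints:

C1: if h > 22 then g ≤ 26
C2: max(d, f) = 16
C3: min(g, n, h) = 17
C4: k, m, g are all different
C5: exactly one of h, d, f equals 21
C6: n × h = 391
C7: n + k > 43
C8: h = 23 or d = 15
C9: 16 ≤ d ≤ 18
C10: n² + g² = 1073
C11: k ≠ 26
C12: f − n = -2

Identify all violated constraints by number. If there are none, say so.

The assignment fails constraints 1, 5, 7.

C1: h = 23 > 22, so we need g ≤ 26; but g = 28 > 26  no
C2: max(16, 15) = 16  yes
C3: min(28, 17, 23) = 17  yes
C4: values 25, 15, 28 are pairwise distinct  yes
C5: h=23, d=16, f=15; 0 of them equal 21, not exactly one  no
C6: n × h = 17 × 23 = 391  yes
C7: n + k = 17 + 25 = 42; 42 ≤ 43, bound 43 not met  no
C8: h = 23 = 23 (first disjunct)  yes
C9: d = 16 lies in [16, 18]  yes
C10: n² + g² = 17² + 28² = 289 + 784 = 1073  yes
C11: k = 25, and 25 ≠ 26  yes
C12: f − n = 15 − 17 = -2  yes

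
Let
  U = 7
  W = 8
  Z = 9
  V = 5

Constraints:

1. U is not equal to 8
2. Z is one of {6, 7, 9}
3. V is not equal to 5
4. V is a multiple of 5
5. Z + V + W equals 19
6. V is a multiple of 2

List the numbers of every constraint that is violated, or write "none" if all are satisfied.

1. U = 7, and 7 ≠ 8  holds
2. Z = 9 is in {6, 7, 9}  holds
3. V = 5, but 5 is required to differ  fails
4. 5 / 5 = 1, so 5 divides 5  holds
5. Z + V + W = 9 + 5 + 8 = 22, not 19  fails
6. 5 = 2*2 + 1, so 2 does not divide 5  fails

Constraints 3, 5, and 6 are violated.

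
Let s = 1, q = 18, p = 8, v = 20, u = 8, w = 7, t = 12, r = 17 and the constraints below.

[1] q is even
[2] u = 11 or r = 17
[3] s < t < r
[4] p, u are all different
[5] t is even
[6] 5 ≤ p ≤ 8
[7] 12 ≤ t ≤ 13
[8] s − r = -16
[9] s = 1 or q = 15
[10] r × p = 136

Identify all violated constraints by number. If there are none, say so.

[1] q = 18 is even  holds
[2] u = 8 ≠ 11, but r = 17 = 17 (second disjunct)  holds
[3] values 1 < 12 < 17  holds
[4] p = u = 8, not all different  fails
[5] t = 12 is even  holds
[6] p = 8 lies in [5, 8]  holds
[7] t = 12 lies in [12, 13]  holds
[8] s − r = 1 − 17 = -16  holds
[9] s = 1 = 1 (first disjunct)  holds
[10] r × p = 17 × 8 = 136  holds

Constraint 4 is violated.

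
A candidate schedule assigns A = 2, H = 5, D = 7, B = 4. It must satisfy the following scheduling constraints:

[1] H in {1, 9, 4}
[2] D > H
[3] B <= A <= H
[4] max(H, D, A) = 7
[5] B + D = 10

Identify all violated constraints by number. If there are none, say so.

[1] H = 5 is not in {1, 9, 4} — violated.
[2] D = 7, H = 5; 7 > 5 — OK.
[3] values 4, 2, 5; B = 4 is not <= A = 2 — violated.
[4] max(5, 7, 2) = 7 — OK.
[5] B + D = 4 + 7 = 11, not 10 — violated.

Constraints 1, 3, and 5 do not hold.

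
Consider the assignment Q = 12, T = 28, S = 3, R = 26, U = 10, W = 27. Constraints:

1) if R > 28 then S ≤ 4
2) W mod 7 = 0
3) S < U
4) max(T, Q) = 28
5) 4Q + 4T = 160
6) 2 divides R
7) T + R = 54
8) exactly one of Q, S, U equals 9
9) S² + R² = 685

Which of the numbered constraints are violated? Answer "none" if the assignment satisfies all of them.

1) R = 26, not > 28; antecedent false, conditional vacuously true — holds.
2) 27 mod 7 = 6, not 0 — fails.
3) S = 3, U = 10; 3 < 10 — holds.
4) max(28, 12) = 28 — holds.
5) 4Q + 4T = 4(12) + 4(28) = 160 — holds.
6) 26 / 2 = 13, so 2 divides 26 — holds.
7) T + R = 28 + 26 = 54 — holds.
8) Q=12, S=3, U=10; 0 of them equal 9, not exactly one — fails.
9) S² + R² = 3² + 26² = 9 + 676 = 685 — holds.

Constraints 2, 8 do not hold.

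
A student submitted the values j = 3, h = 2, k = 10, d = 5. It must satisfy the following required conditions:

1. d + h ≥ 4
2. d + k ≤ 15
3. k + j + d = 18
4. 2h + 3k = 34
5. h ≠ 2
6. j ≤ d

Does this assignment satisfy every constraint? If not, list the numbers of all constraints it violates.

1. d + h = 5 + 2 = 7; 7 ≥ 4  OK
2. d + k = 5 + 10 = 15; 15 ≤ 15  OK
3. k + j + d = 10 + 3 + 5 = 18  OK
4. 2h + 3k = 2(2) + 3(10) = 34  OK
5. h = 2, but 2 is required to differ  FAIL
6. j = 3, d = 5; 3 ≤ 5  OK

Constraint 5 does not hold.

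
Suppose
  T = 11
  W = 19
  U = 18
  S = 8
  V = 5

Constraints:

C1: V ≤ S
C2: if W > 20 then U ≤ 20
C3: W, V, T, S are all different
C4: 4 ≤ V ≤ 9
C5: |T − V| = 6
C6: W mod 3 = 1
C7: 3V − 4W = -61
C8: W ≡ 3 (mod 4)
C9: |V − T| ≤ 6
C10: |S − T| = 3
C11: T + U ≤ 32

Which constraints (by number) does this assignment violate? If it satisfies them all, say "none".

C1: V = 5, S = 8; 5 ≤ 8  OK
C2: W = 19, not > 20; antecedent false, conditional vacuously true  OK
C3: values 19, 5, 11, 8 are pairwise distinct  OK
C4: V = 5 lies in [4, 9]  OK
C5: |11 − 5| = 6  OK
C6: 19 mod 3 = 1  OK
C7: 3V − 4W = 3(5) − 4(19) = -61  OK
C8: 19 mod 4 = 3  OK
C9: |5 − 11| = 6; 6 ≤ 6  OK
C10: |8 − 11| = 3  OK
C11: T + U = 11 + 18 = 29; 29 ≤ 32  OK

Yes — all constraints hold.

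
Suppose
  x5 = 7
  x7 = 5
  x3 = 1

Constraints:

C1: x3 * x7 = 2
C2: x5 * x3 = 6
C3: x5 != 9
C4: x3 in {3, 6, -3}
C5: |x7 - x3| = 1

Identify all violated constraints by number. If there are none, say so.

Constraints 1, 2, 4, and 5 do not hold.

C1: x3 * x7 = 1 * 5 = 5, not 2  false
C2: x5 * x3 = 7 * 1 = 7, not 6  false
C3: x5 = 7, and 7 ≠ 9  true
C4: x3 = 1 is not in {3, 6, -3}  false
C5: |5 - 1| = 4, not 1  false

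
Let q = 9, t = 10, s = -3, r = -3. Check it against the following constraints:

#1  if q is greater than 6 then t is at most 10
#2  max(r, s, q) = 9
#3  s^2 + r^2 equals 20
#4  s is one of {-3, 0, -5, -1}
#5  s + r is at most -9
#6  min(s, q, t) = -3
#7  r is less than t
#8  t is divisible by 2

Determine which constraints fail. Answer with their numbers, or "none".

The assignment fails constraints 3, 5.

#1 q = 9 > 6, so we need t ≤ 10; t = 10 ≤ 10 — OK.
#2 max(-3, -3, 9) = 9 — OK.
#3 s^2 + r^2 = (-3)^2 + (-3)^2 = 9 + 9 = 18, not 20 — violated.
#4 s = -3 is in {-3, 0, -5, -1} — OK.
#5 s + r = -3 + (-3) = -6; -6 > -9, bound -9 not met — violated.
#6 min(-3, 9, 10) = -3 — OK.
#7 r = -3, t = 10; -3 < 10 — OK.
#8 10 / 2 = 5, so 2 divides 10 — OK.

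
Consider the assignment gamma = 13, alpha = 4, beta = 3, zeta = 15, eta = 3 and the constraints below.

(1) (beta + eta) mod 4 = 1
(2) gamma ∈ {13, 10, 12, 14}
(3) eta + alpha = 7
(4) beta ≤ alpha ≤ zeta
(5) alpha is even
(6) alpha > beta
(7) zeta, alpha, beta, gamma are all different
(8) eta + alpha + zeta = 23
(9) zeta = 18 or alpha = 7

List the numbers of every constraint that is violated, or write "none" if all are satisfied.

(1) beta + eta = 6; 6 mod 4 = 2, not 1 — violated.
(2) gamma = 13 is in {13, 10, 12, 14} — satisfied.
(3) eta + alpha = 3 + 4 = 7 — satisfied.
(4) values 3 ≤ 4 ≤ 15 — satisfied.
(5) alpha = 4 is even — satisfied.
(6) alpha = 4, beta = 3; 4 > 3 — satisfied.
(7) values 15, 4, 3, 13 are pairwise distinct — satisfied.
(8) eta + alpha + zeta = 3 + 4 + 15 = 22, not 23 — violated.
(9) zeta = 15 ≠ 18 and alpha = 4 ≠ 7; both disjuncts false — violated.

Constraints 1, 8, and 9 are violated.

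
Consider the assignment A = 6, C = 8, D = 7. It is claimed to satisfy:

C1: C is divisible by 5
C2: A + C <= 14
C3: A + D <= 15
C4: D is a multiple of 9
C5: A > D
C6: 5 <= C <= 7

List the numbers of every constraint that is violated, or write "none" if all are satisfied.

Constraints 1, 4, 5, and 6 are violated.

C1: 8 = 5*1 + 3, so 5 does not divide 8  ✘
C2: A + C = 6 + 8 = 14; 14 ≤ 14  ✔
C3: A + D = 6 + 7 = 13; 13 ≤ 15  ✔
C4: 7 = 9*0 + 7, so 9 does not divide 7  ✘
C5: A = 6, D = 7; 6 ≤ 7 (want >)  ✘
C6: C = 8 is outside [5, 7]  ✘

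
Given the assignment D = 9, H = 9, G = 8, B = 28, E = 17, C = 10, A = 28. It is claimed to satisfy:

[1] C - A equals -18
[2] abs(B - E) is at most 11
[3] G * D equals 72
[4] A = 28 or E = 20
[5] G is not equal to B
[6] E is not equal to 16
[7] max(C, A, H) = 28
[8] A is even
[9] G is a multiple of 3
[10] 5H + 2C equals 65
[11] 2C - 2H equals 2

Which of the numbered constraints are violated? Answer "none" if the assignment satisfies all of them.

Violated: 9.

[1] C - A = 10 - 28 = -18 — holds.
[2] abs(28 - 17) = 11; 11 ≤ 11 — holds.
[3] G * D = 8 * 9 = 72 — holds.
[4] A = 28 = 28 (first disjunct) — holds.
[5] G = 8, B = 28; distinct — holds.
[6] E = 17, and 17 ≠ 16 — holds.
[7] max(10, 28, 9) = 28 — holds.
[8] A = 28 is even — holds.
[9] 8 = 3*2 + 2, so 3 does not divide 8 — does not hold.
[10] 5H + 2C = 5(9) + 2(10) = 65 — holds.
[11] 2C - 2H = 2(10) - 2(9) = 2 — holds.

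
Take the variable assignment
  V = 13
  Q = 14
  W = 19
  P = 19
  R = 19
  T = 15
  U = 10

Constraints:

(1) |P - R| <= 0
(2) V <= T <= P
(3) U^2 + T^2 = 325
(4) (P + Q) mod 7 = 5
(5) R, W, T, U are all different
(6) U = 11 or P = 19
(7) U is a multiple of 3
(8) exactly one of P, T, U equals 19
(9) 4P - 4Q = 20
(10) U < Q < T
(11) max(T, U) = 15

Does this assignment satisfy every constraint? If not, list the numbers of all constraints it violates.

Violated: 5 and 7.

(1) |19 - 19| = 0; 0 ≤ 0 — satisfied.
(2) values 13 <= 15 <= 19 — satisfied.
(3) U^2 + T^2 = 10^2 + 15^2 = 100 + 225 = 325 — satisfied.
(4) P + Q = 33; 33 mod 7 = 5 — satisfied.
(5) R = W = 19, not all different — violated.
(6) U = 10 ≠ 11, but P = 19 = 19 (second disjunct) — satisfied.
(7) 10 = 3*3 + 1, so 3 does not divide 10 — violated.
(8) P=19, T=15, U=10; 1 of them equals 19 — satisfied.
(9) 4P - 4Q = 4(19) - 4(14) = 20 — satisfied.
(10) values 10 < 14 < 15 — satisfied.
(11) max(15, 10) = 15 — satisfied.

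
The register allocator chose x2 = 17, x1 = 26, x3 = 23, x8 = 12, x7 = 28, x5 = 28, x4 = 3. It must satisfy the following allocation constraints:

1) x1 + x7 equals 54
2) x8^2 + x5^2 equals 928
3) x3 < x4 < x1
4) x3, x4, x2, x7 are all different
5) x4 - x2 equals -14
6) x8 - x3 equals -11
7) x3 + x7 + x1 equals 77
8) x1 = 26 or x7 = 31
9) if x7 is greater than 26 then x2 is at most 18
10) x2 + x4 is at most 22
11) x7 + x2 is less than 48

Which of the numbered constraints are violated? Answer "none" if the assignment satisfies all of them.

Violated: 3.

1) x1 + x7 = 26 + 28 = 54  ✓
2) x8^2 + x5^2 = 12^2 + 28^2 = 144 + 784 = 928  ✓
3) values 23, 3, 26; x3 = 23 is not < x4 = 3  ✗
4) values 23, 3, 17, 28 are pairwise distinct  ✓
5) x4 - x2 = 3 - 17 = -14  ✓
6) x8 - x3 = 12 - 23 = -11  ✓
7) x3 + x7 + x1 = 23 + 28 + 26 = 77  ✓
8) x1 = 26 = 26 (first disjunct)  ✓
9) x7 = 28 > 26, so we need x2 ≤ 18; x2 = 17 ≤ 18  ✓
10) x2 + x4 = 17 + 3 = 20; 20 ≤ 22  ✓
11) x7 + x2 = 28 + 17 = 45; 45 < 48  ✓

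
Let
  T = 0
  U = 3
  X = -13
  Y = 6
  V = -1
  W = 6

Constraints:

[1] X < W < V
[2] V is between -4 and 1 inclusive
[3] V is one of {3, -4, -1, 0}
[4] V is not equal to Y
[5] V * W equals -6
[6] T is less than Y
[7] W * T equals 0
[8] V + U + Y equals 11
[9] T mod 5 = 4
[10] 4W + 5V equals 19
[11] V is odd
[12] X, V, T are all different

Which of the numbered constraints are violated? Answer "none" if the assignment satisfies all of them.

[1] values -13, 6, -1; W = 6 is not < V = -1 — fails.
[2] V = -1 lies in [-4, 1] — holds.
[3] V = -1 is in {3, -4, -1, 0} — holds.
[4] V = -1, Y = 6; distinct — holds.
[5] V * W = -1 * 6 = -6 — holds.
[6] T = 0, Y = 6; 0 < 6 — holds.
[7] W * T = 6 * 0 = 0 — holds.
[8] V + U + Y = -1 + 3 + 6 = 8, not 11 — fails.
[9] 0 mod 5 = 0, not 4 — fails.
[10] 4W + 5V = 4(6) + 5(-1) = 19 — holds.
[11] V = -1 is odd — holds.
[12] values -13, -1, 0 are pairwise distinct — holds.

Constraints 1, 8, and 9 are violated.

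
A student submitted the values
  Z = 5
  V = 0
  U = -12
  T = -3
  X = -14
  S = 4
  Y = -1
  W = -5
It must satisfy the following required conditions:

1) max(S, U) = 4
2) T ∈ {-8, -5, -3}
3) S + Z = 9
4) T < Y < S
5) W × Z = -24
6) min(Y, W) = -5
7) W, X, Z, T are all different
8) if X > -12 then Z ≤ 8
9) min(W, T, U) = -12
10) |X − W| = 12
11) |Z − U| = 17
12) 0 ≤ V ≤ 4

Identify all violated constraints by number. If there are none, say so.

1) max(4, -12) = 4  ✔
2) T = -3 is in {-8, -5, -3}  ✔
3) S + Z = 4 + 5 = 9  ✔
4) values -3 < -1 < 4  ✔
5) W × Z = -5 × 5 = -25, not -24  ✘
6) min(-1, -5) = -5  ✔
7) values -5, -14, 5, -3 are pairwise distinct  ✔
8) X = -14, not > -12; antecedent false, conditional vacuously true  ✔
9) min(-5, -3, -12) = -12  ✔
10) |-14 − (-5)| = 9, not 12  ✘
11) |5 − (-12)| = 17  ✔
12) V = 0 lies in [0, 4]  ✔

No — constraints 5, 10 are not satisfied.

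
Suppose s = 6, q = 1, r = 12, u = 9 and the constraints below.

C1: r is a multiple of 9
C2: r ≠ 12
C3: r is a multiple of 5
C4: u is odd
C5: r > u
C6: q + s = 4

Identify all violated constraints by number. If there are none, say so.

C1: 12 = 9×1 + 3, so 9 does not divide 12  no
C2: r = 12, but 12 is required to differ  no
C3: 12 = 5×2 + 2, so 5 does not divide 12  no
C4: u = 9 is odd  yes
C5: r = 12, u = 9; 12 > 9  yes
C6: q + s = 1 + 6 = 7, not 4  no

Violated: 1, 2, 3, 6.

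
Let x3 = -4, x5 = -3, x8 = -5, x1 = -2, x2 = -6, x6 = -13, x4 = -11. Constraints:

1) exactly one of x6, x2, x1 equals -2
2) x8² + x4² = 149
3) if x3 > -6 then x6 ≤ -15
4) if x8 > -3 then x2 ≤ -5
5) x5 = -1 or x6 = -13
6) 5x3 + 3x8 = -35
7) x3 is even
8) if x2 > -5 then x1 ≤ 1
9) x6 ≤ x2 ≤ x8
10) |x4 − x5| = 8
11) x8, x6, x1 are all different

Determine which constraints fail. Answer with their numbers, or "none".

Violated: 2 and 3.

1) x6=-13, x2=-6, x1=-2; 1 of them equals -2  ✓
2) x8² + x4² = (-5)² + (-11)² = 25 + 121 = 146, not 149  ✗
3) x3 = -4 > -6, so we need x6 ≤ -15; but x6 = -13 > -15  ✗
4) x8 = -5, not > -3; antecedent false, conditional vacuously true  ✓
5) x5 = -3 ≠ -1, but x6 = -13 = -13 (second disjunct)  ✓
6) 5x3 + 3x8 = 5(-4) + 3(-5) = -35  ✓
7) x3 = -4 is even  ✓
8) x2 = -6, not > -5; antecedent false, conditional vacuously true  ✓
9) values -13 ≤ -6 ≤ -5  ✓
10) |-11 − (-3)| = 8  ✓
11) values -5, -13, -2 are pairwise distinct  ✓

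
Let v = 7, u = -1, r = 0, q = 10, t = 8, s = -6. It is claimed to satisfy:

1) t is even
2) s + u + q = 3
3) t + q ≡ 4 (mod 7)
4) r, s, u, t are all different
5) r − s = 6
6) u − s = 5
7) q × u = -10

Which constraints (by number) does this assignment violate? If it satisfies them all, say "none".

1) t = 8 is even — holds.
2) s + u + q = -6 + (-1) + 10 = 3 — holds.
3) t + q = 18; 18 mod 7 = 4 — holds.
4) values 0, -6, -1, 8 are pairwise distinct — holds.
5) r − s = 0 − (-6) = 6 — holds.
6) u − s = -1 − (-6) = 5 — holds.
7) q × u = 10 × (-1) = -10 — holds.

None — every constraint holds.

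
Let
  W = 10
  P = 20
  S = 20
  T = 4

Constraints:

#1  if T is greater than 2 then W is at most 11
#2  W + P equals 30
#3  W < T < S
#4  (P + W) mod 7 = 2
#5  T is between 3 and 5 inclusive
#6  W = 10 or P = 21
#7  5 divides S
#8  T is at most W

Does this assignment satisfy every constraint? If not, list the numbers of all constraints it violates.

#1 T = 4 > 2, so we need W ≤ 11; W = 10 ≤ 11  ✓
#2 W + P = 10 + 20 = 30  ✓
#3 values 10, 4, 20; W = 10 is not < T = 4  ✗
#4 P + W = 30; 30 mod 7 = 2  ✓
#5 T = 4 lies in [3, 5]  ✓
#6 W = 10 = 10 (first disjunct)  ✓
#7 20 / 5 = 4, so 5 divides 20  ✓
#8 T = 4, W = 10; 4 ≤ 10  ✓

The assignment fails constraint 3.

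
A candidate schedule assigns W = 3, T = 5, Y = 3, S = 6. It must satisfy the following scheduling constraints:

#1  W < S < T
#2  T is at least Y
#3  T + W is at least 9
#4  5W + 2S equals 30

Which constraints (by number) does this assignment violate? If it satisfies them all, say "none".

#1 values 3, 6, 5; S = 6 is not < T = 5  false
#2 T = 5, Y = 3; 5 ≥ 3  true
#3 T + W = 5 + 3 = 8; 8 < 9, bound 9 not met  false
#4 5W + 2S = 5(3) + 2(6) = 27, not 30  false

Constraints 1, 3, and 4 do not hold.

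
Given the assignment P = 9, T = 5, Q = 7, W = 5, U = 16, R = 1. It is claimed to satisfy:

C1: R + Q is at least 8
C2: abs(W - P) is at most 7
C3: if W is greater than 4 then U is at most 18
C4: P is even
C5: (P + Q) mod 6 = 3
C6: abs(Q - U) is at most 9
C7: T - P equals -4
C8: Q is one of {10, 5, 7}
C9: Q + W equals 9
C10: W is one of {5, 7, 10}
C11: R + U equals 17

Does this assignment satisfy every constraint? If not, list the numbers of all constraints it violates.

C1: R + Q = 1 + 7 = 8; 8 ≥ 8 — OK.
C2: abs(5 - 9) = 4; 4 ≤ 7 — OK.
C3: W = 5 > 4, so we need U ≤ 18; U = 16 ≤ 18 — OK.
C4: P = 9 is odd — violated.
C5: P + Q = 16; 16 mod 6 = 4, not 3 — violated.
C6: abs(7 - 16) = 9; 9 ≤ 9 — OK.
C7: T - P = 5 - 9 = -4 — OK.
C8: Q = 7 is in {10, 5, 7} — OK.
C9: Q + W = 7 + 5 = 12, not 9 — violated.
C10: W = 5 is in {5, 7, 10} — OK.
C11: R + U = 1 + 16 = 17 — OK.

No — constraints 4, 5, and 9 are not satisfied.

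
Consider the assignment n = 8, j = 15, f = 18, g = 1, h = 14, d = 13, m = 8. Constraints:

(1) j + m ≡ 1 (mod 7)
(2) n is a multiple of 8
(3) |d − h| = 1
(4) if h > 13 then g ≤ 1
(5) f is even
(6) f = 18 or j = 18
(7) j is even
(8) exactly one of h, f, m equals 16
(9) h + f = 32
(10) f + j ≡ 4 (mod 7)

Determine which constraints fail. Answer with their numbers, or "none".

Violated: 1, 7, 8, 10.

(1) j + m = 23; 23 mod 7 = 2, not 1  ✗
(2) 8 / 8 = 1, so 8 divides 8  ✓
(3) |13 − 14| = 1  ✓
(4) h = 14 > 13, so we need g ≤ 1; g = 1 ≤ 1  ✓
(5) f = 18 is even  ✓
(6) f = 18 = 18 (first disjunct)  ✓
(7) j = 15 is odd  ✗
(8) h=14, f=18, m=8; 0 of them equal 16, not exactly one  ✗
(9) h + f = 14 + 18 = 32  ✓
(10) f + j = 33; 33 mod 7 = 5, not 4  ✗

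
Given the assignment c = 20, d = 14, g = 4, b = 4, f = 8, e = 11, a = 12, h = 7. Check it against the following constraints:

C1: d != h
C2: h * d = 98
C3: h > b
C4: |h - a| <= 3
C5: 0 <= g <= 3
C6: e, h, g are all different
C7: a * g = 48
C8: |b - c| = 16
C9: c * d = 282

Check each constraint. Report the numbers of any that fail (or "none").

Violated: 4, 5, and 9.

C1: d = 14, h = 7; distinct — holds.
C2: h * d = 7 * 14 = 98 — holds.
C3: h = 7, b = 4; 7 > 4 — holds.
C4: |7 - 12| = 5; 5 > 3, exceeds bound 3 — fails.
C5: g = 4 is outside [0, 3] — fails.
C6: values 11, 7, 4 are pairwise distinct — holds.
C7: a * g = 12 * 4 = 48 — holds.
C8: |4 - 20| = 16 — holds.
C9: c * d = 20 * 14 = 280, not 282 — fails.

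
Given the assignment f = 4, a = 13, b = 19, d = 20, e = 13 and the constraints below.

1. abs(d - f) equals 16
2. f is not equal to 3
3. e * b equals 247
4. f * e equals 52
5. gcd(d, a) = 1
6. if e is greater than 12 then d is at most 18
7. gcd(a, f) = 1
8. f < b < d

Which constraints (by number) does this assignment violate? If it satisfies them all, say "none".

Violated: 6.

1. abs(20 - 4) = 16 — holds.
2. f = 4, and 4 ≠ 3 — holds.
3. e * b = 13 * 19 = 247 — holds.
4. f * e = 4 * 13 = 52 — holds.
5. gcd(20, 13) = 1 — holds.
6. e = 13 > 12, so we need d ≤ 18; but d = 20 > 18 — does not hold.
7. gcd(13, 4) = 1 — holds.
8. values 4 < 19 < 20 — holds.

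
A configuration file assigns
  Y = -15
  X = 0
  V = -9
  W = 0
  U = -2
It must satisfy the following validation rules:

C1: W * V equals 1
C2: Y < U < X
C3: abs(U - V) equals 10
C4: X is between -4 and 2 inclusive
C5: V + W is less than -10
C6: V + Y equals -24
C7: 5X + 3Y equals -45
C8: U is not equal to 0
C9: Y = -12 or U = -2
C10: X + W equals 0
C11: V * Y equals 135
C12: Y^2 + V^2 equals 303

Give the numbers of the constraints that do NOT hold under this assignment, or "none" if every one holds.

C1: W * V = 0 * (-9) = 0, not 1 — violated.
C2: values -15 < -2 < 0 — OK.
C3: abs(-2 - (-9)) = 7, not 10 — violated.
C4: X = 0 lies in [-4, 2] — OK.
C5: V + W = -9 + 0 = -9; -9 ≥ -10, bound -10 not met — violated.
C6: V + Y = -9 + (-15) = -24 — OK.
C7: 5X + 3Y = 5(0) + 3(-15) = -45 — OK.
C8: U = -2, and -2 ≠ 0 — OK.
C9: Y = -15 ≠ -12, but U = -2 = -2 (second disjunct) — OK.
C10: X + W = 0 + 0 = 0 — OK.
C11: V * Y = -9 * (-15) = 135 — OK.
C12: Y^2 + V^2 = (-15)^2 + (-9)^2 = 225 + 81 = 306, not 303 — violated.

Constraints 1, 3, 5, and 12 do not hold.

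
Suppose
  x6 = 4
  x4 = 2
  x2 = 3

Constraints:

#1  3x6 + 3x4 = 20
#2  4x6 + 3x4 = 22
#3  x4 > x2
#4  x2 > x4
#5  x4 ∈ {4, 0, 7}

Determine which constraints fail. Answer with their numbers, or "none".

#1 3x6 + 3x4 = 3(4) + 3(2) = 18, not 20 — fails.
#2 4x6 + 3x4 = 4(4) + 3(2) = 22 — holds.
#3 x4 = 2, x2 = 3; 2 ≤ 3 (want >) — fails.
#4 x2 = 3, x4 = 2; 3 > 2 — holds.
#5 x4 = 2 is not in {4, 0, 7} — fails.

Constraints 1, 3, 5 do not hold.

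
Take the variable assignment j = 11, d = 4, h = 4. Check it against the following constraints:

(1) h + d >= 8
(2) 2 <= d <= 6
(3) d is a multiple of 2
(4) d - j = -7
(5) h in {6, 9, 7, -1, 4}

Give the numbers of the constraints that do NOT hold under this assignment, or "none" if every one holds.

(1) h + d = 4 + 4 = 8; 8 ≥ 8 — satisfied.
(2) d = 4 lies in [2, 6] — satisfied.
(3) 4 / 2 = 2, so 2 divides 4 — satisfied.
(4) d - j = 4 - 11 = -7 — satisfied.
(5) h = 4 is in {6, 9, 7, -1, 4} — satisfied.

All constraints are satisfied.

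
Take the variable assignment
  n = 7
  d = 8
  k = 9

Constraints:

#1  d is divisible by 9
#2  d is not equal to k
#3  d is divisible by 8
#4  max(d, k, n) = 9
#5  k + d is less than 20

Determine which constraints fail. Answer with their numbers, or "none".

#1 8 = 9*0 + 8, so 9 does not divide 8  fails
#2 d = 8, k = 9; distinct  holds
#3 8 / 8 = 1, so 8 divides 8  holds
#4 max(8, 9, 7) = 9  holds
#5 k + d = 9 + 8 = 17; 17 < 20  holds

Violated: 1.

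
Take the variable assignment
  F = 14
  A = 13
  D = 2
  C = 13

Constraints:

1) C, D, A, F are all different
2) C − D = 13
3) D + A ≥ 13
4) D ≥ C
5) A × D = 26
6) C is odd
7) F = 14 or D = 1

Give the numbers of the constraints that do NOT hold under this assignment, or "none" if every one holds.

The assignment fails constraints 1, 2, 4.

1) C = A = 13, not all different  FAIL
2) C − D = 13 − 2 = 11, not 13  FAIL
3) D + A = 2 + 13 = 15; 15 ≥ 13  OK
4) D = 2, C = 13; 2 < 13 (want ≥)  FAIL
5) A × D = 13 × 2 = 26  OK
6) C = 13 is odd  OK
7) F = 14 = 14 (first disjunct)  OK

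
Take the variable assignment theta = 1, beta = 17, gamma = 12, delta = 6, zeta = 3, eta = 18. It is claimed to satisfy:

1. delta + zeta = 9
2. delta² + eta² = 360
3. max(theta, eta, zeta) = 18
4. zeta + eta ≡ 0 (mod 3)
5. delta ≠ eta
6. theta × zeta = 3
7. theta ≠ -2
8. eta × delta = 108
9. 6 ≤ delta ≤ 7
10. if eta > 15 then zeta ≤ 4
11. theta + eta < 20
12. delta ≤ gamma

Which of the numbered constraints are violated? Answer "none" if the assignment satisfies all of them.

1. delta + zeta = 6 + 3 = 9 — satisfied.
2. delta² + eta² = 6² + 18² = 36 + 324 = 360 — satisfied.
3. max(1, 18, 3) = 18 — satisfied.
4. zeta + eta = 21; 21 mod 3 = 0 — satisfied.
5. delta = 6, eta = 18; distinct — satisfied.
6. theta × zeta = 1 × 3 = 3 — satisfied.
7. theta = 1, and 1 ≠ -2 — satisfied.
8. eta × delta = 18 × 6 = 108 — satisfied.
9. delta = 6 lies in [6, 7] — satisfied.
10. eta = 18 > 15, so we need zeta ≤ 4; zeta = 3 ≤ 4 — satisfied.
11. theta + eta = 1 + 18 = 19; 19 < 20 — satisfied.
12. delta = 6, gamma = 12; 6 ≤ 12 — satisfied.

The assignment satisfies every constraint.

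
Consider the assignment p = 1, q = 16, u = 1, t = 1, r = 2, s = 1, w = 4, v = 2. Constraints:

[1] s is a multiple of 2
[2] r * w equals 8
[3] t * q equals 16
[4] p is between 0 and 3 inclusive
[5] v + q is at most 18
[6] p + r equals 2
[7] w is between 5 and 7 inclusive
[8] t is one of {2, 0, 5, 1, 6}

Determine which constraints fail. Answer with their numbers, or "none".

The assignment fails constraints 1, 6, and 7.

[1] 1 = 2*0 + 1, so 2 does not divide 1 — violated.
[2] r * w = 2 * 4 = 8 — OK.
[3] t * q = 1 * 16 = 16 — OK.
[4] p = 1 lies in [0, 3] — OK.
[5] v + q = 2 + 16 = 18; 18 ≤ 18 — OK.
[6] p + r = 1 + 2 = 3, not 2 — violated.
[7] w = 4 is outside [5, 7] — violated.
[8] t = 1 is in {2, 0, 5, 1, 6} — OK.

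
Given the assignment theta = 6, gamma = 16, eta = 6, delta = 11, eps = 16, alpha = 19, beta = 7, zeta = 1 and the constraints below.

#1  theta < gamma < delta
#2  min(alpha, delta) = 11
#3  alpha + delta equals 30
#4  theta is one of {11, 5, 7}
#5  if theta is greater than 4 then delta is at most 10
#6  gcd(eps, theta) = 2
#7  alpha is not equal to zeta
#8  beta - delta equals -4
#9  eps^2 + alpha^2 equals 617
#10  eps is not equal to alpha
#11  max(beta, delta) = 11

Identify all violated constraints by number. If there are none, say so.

No — constraints 1, 4, and 5 are not satisfied.

#1 values 6, 16, 11; gamma = 16 is not < delta = 11  false
#2 min(19, 11) = 11  true
#3 alpha + delta = 19 + 11 = 30  true
#4 theta = 6 is not in {11, 5, 7}  false
#5 theta = 6 > 4, so we need delta ≤ 10; but delta = 11 > 10  false
#6 gcd(16, 6) = 2  true
#7 alpha = 19, zeta = 1; distinct  true
#8 beta - delta = 7 - 11 = -4  true
#9 eps^2 + alpha^2 = 16^2 + 19^2 = 256 + 361 = 617  true
#10 eps = 16, alpha = 19; distinct  true
#11 max(7, 11) = 11  true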